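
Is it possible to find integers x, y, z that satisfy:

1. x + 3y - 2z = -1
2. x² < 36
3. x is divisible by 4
Yes

Take x = 0, y = 1, z = 2. Substituting into each constraint:
  (1) 0 + 3(1) - 2(2) = -1 ✓
  (2) x² = (0)² = 0, and 0 < 36 ✓
  (3) 0 = 4 × 0, remainder 0 ✓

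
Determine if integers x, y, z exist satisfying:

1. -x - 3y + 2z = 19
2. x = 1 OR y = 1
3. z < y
Yes

Take x = 1, y = -22, z = -23. Substituting into each constraint:
  (1) (-1) - 3(-22) + 2(-23) = 19 ✓
  (2) x = 1, target 1 ✓ (first branch holds)
  (3) -23 < -22 ✓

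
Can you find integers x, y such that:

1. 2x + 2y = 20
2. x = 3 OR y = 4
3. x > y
Yes

Take x = 6, y = 4. Substituting into each constraint:
  (1) 2(6) + 2(4) = 20 ✓
  (2) y = 4, target 4 ✓ (second branch holds)
  (3) 6 > 4 ✓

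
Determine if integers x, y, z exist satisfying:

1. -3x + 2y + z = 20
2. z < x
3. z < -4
Yes

Take x = -1, y = 11, z = -5. Substituting into each constraint:
  (1) -3(-1) + 2(11) + (-5) = 20 ✓
  (2) -5 < -1 ✓
  (3) -5 < -4 ✓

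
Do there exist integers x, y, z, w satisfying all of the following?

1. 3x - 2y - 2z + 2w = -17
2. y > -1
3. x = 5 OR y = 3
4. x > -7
Yes

Take x = 5, y = 0, z = 16, w = 0. Substituting into each constraint:
  (1) 3(5) - 2(0) - 2(16) + 2(0) = -17 ✓
  (2) 0 > -1 ✓
  (3) x = 5, target 5 ✓ (first branch holds)
  (4) 5 > -7 ✓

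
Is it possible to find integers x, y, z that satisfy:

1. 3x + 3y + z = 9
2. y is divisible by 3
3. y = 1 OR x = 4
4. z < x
Yes

Take x = 4, y = 3, z = -12. Substituting into each constraint:
  (1) 3(4) + 3(3) + (-12) = 9 ✓
  (2) 3 = 3 × 1, remainder 0 ✓
  (3) x = 4, target 4 ✓ (second branch holds)
  (4) -12 < 4 ✓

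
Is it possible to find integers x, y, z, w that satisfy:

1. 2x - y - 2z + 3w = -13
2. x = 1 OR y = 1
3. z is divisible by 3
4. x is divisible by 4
Yes

Take x = 0, y = 1, z = 0, w = -4. Substituting into each constraint:
  (1) 2(0) + (-1) - 2(0) + 3(-4) = -13 ✓
  (2) y = 1, target 1 ✓ (second branch holds)
  (3) 0 = 3 × 0, remainder 0 ✓
  (4) 0 = 4 × 0, remainder 0 ✓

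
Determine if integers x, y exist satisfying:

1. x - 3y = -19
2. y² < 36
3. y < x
No

The full constraint system is jointly infeasible over the integers. Each constraint and what it forces:

  - x - 3y = -19: is a linear equation tying the variables together
  - y² < 36: restricts y to |y| ≤ 5
  - y < x: bounds one variable relative to another variable

The bounds confine y to {-5, -4, -3, -2, -1, 0, 1, 2, 3, 4, 5}. For each value, substitute into the equation:
  • y = -5: the equation forces x = -34, but x > y fails since -34 ≤ -5.
  • y = -4: the equation forces x = -31, but x > y fails since -31 ≤ -4.
  • y = -3: the equation forces x = -28, but x > y fails since -28 ≤ -3.
  • y = -2: the equation forces x = -25, but x > y fails since -25 ≤ -2.
  • y = -1: the equation forces x = -22, but x > y fails since -22 ≤ -1.
  • y = 0: the equation forces x = -19, but x > y fails since -19 ≤ 0.
  • y = 1: the equation forces x = -16, but x > y fails since -16 ≤ 1.
  • y = 2: the equation forces x = -13, but x > y fails since -13 ≤ 2.
  • y = 3: the equation forces x = -10, but x > y fails since -10 ≤ 3.
  • y = 4: the equation forces x = -7, but x > y fails since -7 ≤ 4.
  • y = 5: the equation forces x = -4, but x > y fails since -4 ≤ 5.
Every case fails, so no integer solution exists.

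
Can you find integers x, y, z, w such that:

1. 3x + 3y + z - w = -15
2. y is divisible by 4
Yes

Take x = 0, y = 0, z = -15, w = 0. Substituting into each constraint:
  (1) 3(0) + 3(0) + (-15) + 0 = -15 ✓
  (2) 0 = 4 × 0, remainder 0 ✓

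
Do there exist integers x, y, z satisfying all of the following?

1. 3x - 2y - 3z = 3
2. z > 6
Yes

Take x = 0, y = -12, z = 7. Substituting into each constraint:
  (1) 3(0) - 2(-12) - 3(7) = 3 ✓
  (2) 7 > 6 ✓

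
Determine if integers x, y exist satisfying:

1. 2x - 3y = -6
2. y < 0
Yes

Take x = -6, y = -2. Substituting into each constraint:
  (1) 2(-6) - 3(-2) = -6 ✓
  (2) -2 < 0 ✓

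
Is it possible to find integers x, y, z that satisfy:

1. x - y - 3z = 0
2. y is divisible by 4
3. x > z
Yes

Take x = 3, y = 0, z = 1. Substituting into each constraint:
  (1) 3 + 0 - 3(1) = 0 ✓
  (2) 0 = 4 × 0, remainder 0 ✓
  (3) 3 > 1 ✓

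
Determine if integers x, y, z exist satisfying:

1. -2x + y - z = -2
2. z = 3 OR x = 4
Yes

Take x = 0, y = 1, z = 3. Substituting into each constraint:
  (1) -2(0) + 1 + (-3) = -2 ✓
  (2) z = 3, target 3 ✓ (first branch holds)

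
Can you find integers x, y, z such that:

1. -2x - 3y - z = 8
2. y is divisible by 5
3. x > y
Yes

Take x = 1, y = 0, z = -10. Substituting into each constraint:
  (1) -2(1) - 3(0) + 10 = 8 ✓
  (2) 0 = 5 × 0, remainder 0 ✓
  (3) 1 > 0 ✓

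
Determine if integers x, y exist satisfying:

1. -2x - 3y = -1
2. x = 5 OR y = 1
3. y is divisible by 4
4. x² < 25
No

A contradictory subset is {x = 5 OR y = 1, y is divisible by 4, x² < 25}. No integer assignment can satisfy these jointly:

  - x = 5 OR y = 1: forces a choice: either x = 5 or y = 1
  - y is divisible by 4: restricts y to multiples of 4
  - x² < 25: restricts x to |x| ≤ 4

Split on the disjunction (x = 5 OR y = 1):
  • If x = 5: this contradicts x² < 25, which requires |x| ≤ 4.
  • If y = 1: this contradicts the divisibility constraint — 1 is not a multiple of 4.
Both branches are infeasible, so the system has no integer solution.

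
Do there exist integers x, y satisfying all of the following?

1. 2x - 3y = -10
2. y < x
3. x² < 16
No

The full constraint system is jointly infeasible over the integers. Each constraint and what it forces:

  - 2x - 3y = -10: is a linear equation tying the variables together
  - y < x: bounds one variable relative to another variable
  - x² < 16: restricts x to |x| ≤ 3

The bounds confine x to {-3, -2, -1, 0, 1, 2, 3}. For each value, substitute into the equation:
  • x = -3: the equation gives -3y = -4, so y would not be an integer.
  • x = -2: the equation forces y = 2, but x > y fails since -2 ≤ 2.
  • x = -1: the equation gives -3y = -8, so y would not be an integer.
  • x = 0: the equation gives -3y = -10, so y would not be an integer.
  • x = 1: the equation forces y = 4, but x > y fails since 1 ≤ 4.
  • x = 2: the equation gives -3y = -14, so y would not be an integer.
  • x = 3: the equation gives -3y = -16, so y would not be an integer.
Every case fails, so no integer solution exists.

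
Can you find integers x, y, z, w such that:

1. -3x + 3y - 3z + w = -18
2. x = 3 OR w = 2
Yes

Take x = 3, y = -3, z = 0, w = 0. Substituting into each constraint:
  (1) -3(3) + 3(-3) - 3(0) + 0 = -18 ✓
  (2) x = 3, target 3 ✓ (first branch holds)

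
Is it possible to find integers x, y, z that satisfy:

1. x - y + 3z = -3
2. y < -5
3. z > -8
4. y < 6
Yes

Take x = -9, y = -6, z = 0. Substituting into each constraint:
  (1) (-9) + 6 + 3(0) = -3 ✓
  (2) -6 < -5 ✓
  (3) 0 > -8 ✓
  (4) -6 < 6 ✓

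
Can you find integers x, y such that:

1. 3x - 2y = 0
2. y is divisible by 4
Yes

Take x = 0, y = 0. Substituting into each constraint:
  (1) 3(0) - 2(0) = 0 ✓
  (2) 0 = 4 × 0, remainder 0 ✓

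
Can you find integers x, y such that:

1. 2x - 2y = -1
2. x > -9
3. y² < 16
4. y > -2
No

Even the single constraint (2x - 2y = -1) is infeasible over the integers.

  - 2x - 2y = -1: every term on the left is divisible by 2, so the LHS ≡ 0 (mod 2), but the RHS -1 is not — no integer solution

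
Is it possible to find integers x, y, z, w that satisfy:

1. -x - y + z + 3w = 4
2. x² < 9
Yes

Take x = 0, y = 0, z = 1, w = 1. Substituting into each constraint:
  (1) 0 + 0 + 1 + 3(1) = 4 ✓
  (2) x² = (0)² = 0, and 0 < 9 ✓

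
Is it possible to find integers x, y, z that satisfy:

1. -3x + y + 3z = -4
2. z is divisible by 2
Yes

Take x = 0, y = -4, z = 0. Substituting into each constraint:
  (1) -3(0) + (-4) + 3(0) = -4 ✓
  (2) 0 = 2 × 0, remainder 0 ✓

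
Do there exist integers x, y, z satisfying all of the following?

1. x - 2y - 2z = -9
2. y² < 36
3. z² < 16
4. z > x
Yes

Take x = 1, y = 3, z = 2. Substituting into each constraint:
  (1) 1 - 2(3) - 2(2) = -9 ✓
  (2) y² = (3)² = 9, and 9 < 36 ✓
  (3) z² = (2)² = 4, and 4 < 16 ✓
  (4) 2 > 1 ✓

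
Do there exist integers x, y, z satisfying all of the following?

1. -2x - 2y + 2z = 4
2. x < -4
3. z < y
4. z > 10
Yes

Take x = -5, y = 14, z = 11. Substituting into each constraint:
  (1) -2(-5) - 2(14) + 2(11) = 4 ✓
  (2) -5 < -4 ✓
  (3) 11 < 14 ✓
  (4) 11 > 10 ✓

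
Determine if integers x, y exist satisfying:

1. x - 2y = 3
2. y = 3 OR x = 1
Yes

Take x = 9, y = 3. Substituting into each constraint:
  (1) 9 - 2(3) = 3 ✓
  (2) y = 3, target 3 ✓ (first branch holds)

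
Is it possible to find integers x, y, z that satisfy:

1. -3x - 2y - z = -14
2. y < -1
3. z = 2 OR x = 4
Yes

Take x = 6, y = -3, z = 2. Substituting into each constraint:
  (1) -3(6) - 2(-3) + (-2) = -14 ✓
  (2) -3 < -1 ✓
  (3) z = 2, target 2 ✓ (first branch holds)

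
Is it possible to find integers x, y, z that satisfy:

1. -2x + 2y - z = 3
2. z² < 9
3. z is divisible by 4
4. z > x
No

A contradictory subset is {-2x + 2y - z = 3, z is divisible by 4}. No integer assignment can satisfy these jointly:

  - -2x + 2y - z = 3: is a linear equation tying the variables together
  - z is divisible by 4: restricts z to multiples of 4

Modular obstruction: writing z = 4z', every remaining term of the linear equation is divisible by 2, so the left side is ≡ 0 (mod 2); but the right side 3 ≡ 1 (mod 2). No integers can satisfy it.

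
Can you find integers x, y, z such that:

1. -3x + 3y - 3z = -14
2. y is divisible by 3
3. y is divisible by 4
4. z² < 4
No

Even the single constraint (-3x + 3y - 3z = -14) is infeasible over the integers.

  - -3x + 3y - 3z = -14: every term on the left is divisible by 3, so the LHS ≡ 0 (mod 3), but the RHS -14 is not — no integer solution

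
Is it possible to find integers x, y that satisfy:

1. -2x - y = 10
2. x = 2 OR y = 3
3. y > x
No

The full constraint system is jointly infeasible over the integers. Each constraint and what it forces:

  - -2x - y = 10: is a linear equation tying the variables together
  - x = 2 OR y = 3: forces a choice: either x = 2 or y = 3
  - y > x: bounds one variable relative to another variable

Split on the disjunction (x = 2 OR y = 3):
  • If x = 2: the equation forces y = -14, giving (x, y) = (2, -14), which violates y > x.
  • If y = 3: with y = 3, every remaining term of the linear equation is divisible by 2, so the left side is ≡ 0 (mod 2); but the right side 13 ≡ 1 (mod 2). No integers can satisfy it.
Both branches are infeasible, so the system has no integer solution.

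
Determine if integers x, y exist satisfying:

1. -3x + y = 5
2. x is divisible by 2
Yes

Take x = 0, y = 5. Substituting into each constraint:
  (1) -3(0) + 5 = 5 ✓
  (2) 0 = 2 × 0, remainder 0 ✓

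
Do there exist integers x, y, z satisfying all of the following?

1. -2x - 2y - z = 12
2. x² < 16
Yes

Take x = 0, y = -6, z = 0. Substituting into each constraint:
  (1) -2(0) - 2(-6) + 0 = 12 ✓
  (2) x² = (0)² = 0, and 0 < 16 ✓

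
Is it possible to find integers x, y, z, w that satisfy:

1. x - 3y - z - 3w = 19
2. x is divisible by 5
Yes

Take x = 0, y = 0, z = 2, w = -7. Substituting into each constraint:
  (1) 0 - 3(0) + (-2) - 3(-7) = 19 ✓
  (2) 0 = 5 × 0, remainder 0 ✓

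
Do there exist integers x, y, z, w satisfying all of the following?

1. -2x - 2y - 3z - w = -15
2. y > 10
Yes

Take x = 0, y = 11, z = -3, w = 2. Substituting into each constraint:
  (1) -2(0) - 2(11) - 3(-3) + (-2) = -15 ✓
  (2) 11 > 10 ✓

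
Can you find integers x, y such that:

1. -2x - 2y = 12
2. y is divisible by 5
Yes

Take x = -6, y = 0. Substituting into each constraint:
  (1) -2(-6) - 2(0) = 12 ✓
  (2) 0 = 5 × 0, remainder 0 ✓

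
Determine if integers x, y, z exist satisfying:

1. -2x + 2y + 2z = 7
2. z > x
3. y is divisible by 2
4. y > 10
No

Even the single constraint (-2x + 2y + 2z = 7) is infeasible over the integers.

  - -2x + 2y + 2z = 7: every term on the left is divisible by 2, so the LHS ≡ 0 (mod 2), but the RHS 7 is not — no integer solution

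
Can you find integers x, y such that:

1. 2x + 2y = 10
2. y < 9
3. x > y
Yes

Take x = 3, y = 2. Substituting into each constraint:
  (1) 2(3) + 2(2) = 10 ✓
  (2) 2 < 9 ✓
  (3) 3 > 2 ✓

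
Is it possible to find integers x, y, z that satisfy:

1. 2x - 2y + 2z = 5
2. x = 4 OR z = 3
No

Even the single constraint (2x - 2y + 2z = 5) is infeasible over the integers.

  - 2x - 2y + 2z = 5: every term on the left is divisible by 2, so the LHS ≡ 0 (mod 2), but the RHS 5 is not — no integer solution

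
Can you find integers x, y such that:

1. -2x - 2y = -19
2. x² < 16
No

Even the single constraint (-2x - 2y = -19) is infeasible over the integers.

  - -2x - 2y = -19: every term on the left is divisible by 2, so the LHS ≡ 0 (mod 2), but the RHS -19 is not — no integer solution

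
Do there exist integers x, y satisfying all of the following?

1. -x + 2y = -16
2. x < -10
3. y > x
Yes

Take x = -18, y = -17. Substituting into each constraint:
  (1) 18 + 2(-17) = -16 ✓
  (2) -18 < -10 ✓
  (3) -17 > -18 ✓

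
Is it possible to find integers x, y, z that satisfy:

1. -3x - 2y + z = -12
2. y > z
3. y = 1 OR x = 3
Yes

Take x = 3, y = 2, z = 1. Substituting into each constraint:
  (1) -3(3) - 2(2) + 1 = -12 ✓
  (2) 2 > 1 ✓
  (3) x = 3, target 3 ✓ (second branch holds)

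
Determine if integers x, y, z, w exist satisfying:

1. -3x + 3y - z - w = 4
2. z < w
Yes

Take x = 0, y = 1, z = -1, w = 0. Substituting into each constraint:
  (1) -3(0) + 3(1) + 1 + 0 = 4 ✓
  (2) -1 < 0 ✓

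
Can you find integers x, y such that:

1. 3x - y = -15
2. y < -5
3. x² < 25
No

The full constraint system is jointly infeasible over the integers. Each constraint and what it forces:

  - 3x - y = -15: is a linear equation tying the variables together
  - y < -5: bounds one variable relative to a constant
  - x² < 25: restricts x to |x| ≤ 4

Range argument: with x ∈ [-4, 4], y ∈ [−∞, -6], the left side of the equation is at least -6, but the right side is -15 < -6. No integer solution exists.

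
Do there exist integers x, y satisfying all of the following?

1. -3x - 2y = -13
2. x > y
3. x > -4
Yes

Take x = 3, y = 2. Substituting into each constraint:
  (1) -3(3) - 2(2) = -13 ✓
  (2) 3 > 2 ✓
  (3) 3 > -4 ✓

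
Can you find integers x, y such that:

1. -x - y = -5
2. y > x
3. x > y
No

A contradictory subset is {y > x, x > y}. No integer assignment can satisfy these jointly:

  - y > x: bounds one variable relative to another variable
  - x > y: bounds one variable relative to another variable

Direct contradiction: y > x and x > y cannot both hold.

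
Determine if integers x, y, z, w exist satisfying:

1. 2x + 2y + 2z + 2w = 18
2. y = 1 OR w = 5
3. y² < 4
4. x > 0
Yes

Take x = 1, y = -1, z = 4, w = 5. Substituting into each constraint:
  (1) 2(1) + 2(-1) + 2(4) + 2(5) = 18 ✓
  (2) w = 5, target 5 ✓ (second branch holds)
  (3) y² = (-1)² = 1, and 1 < 4 ✓
  (4) 1 > 0 ✓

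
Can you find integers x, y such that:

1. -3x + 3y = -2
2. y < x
No

Even the single constraint (-3x + 3y = -2) is infeasible over the integers.

  - -3x + 3y = -2: every term on the left is divisible by 3, so the LHS ≡ 0 (mod 3), but the RHS -2 is not — no integer solution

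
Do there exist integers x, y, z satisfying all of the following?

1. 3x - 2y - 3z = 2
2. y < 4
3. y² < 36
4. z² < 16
Yes

Take x = 2, y = 2, z = 0. Substituting into each constraint:
  (1) 3(2) - 2(2) - 3(0) = 2 ✓
  (2) 2 < 4 ✓
  (3) y² = (2)² = 4, and 4 < 36 ✓
  (4) z² = (0)² = 0, and 0 < 16 ✓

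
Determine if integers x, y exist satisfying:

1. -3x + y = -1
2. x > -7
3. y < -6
Yes

Take x = -2, y = -7. Substituting into each constraint:
  (1) -3(-2) + (-7) = -1 ✓
  (2) -2 > -7 ✓
  (3) -7 < -6 ✓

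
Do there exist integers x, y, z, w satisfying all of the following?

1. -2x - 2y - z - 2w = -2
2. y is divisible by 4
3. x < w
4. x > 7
Yes

Take x = 8, y = 0, z = -32, w = 9. Substituting into each constraint:
  (1) -2(8) - 2(0) + 32 - 2(9) = -2 ✓
  (2) 0 = 4 × 0, remainder 0 ✓
  (3) 8 < 9 ✓
  (4) 8 > 7 ✓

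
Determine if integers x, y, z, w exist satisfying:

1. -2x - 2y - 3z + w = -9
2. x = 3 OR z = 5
Yes

Take x = 2, y = -5, z = 5, w = 0. Substituting into each constraint:
  (1) -2(2) - 2(-5) - 3(5) + 0 = -9 ✓
  (2) z = 5, target 5 ✓ (second branch holds)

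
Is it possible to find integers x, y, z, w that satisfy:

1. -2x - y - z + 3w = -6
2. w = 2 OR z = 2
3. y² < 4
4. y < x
Yes

Take x = 2, y = 0, z = 2, w = 0. Substituting into each constraint:
  (1) -2(2) + 0 + (-2) + 3(0) = -6 ✓
  (2) z = 2, target 2 ✓ (second branch holds)
  (3) y² = (0)² = 0, and 0 < 4 ✓
  (4) 0 < 2 ✓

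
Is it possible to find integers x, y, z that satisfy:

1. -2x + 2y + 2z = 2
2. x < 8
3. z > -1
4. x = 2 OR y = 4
Yes

Take x = 2, y = 0, z = 3. Substituting into each constraint:
  (1) -2(2) + 2(0) + 2(3) = 2 ✓
  (2) 2 < 8 ✓
  (3) 3 > -1 ✓
  (4) x = 2, target 2 ✓ (first branch holds)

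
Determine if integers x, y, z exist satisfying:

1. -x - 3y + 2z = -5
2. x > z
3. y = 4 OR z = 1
Yes

Take x = 4, y = 1, z = 1. Substituting into each constraint:
  (1) (-4) - 3(1) + 2(1) = -5 ✓
  (2) 4 > 1 ✓
  (3) z = 1, target 1 ✓ (second branch holds)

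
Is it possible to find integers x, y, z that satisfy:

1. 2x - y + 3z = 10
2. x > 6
Yes

Take x = 8, y = 0, z = -2. Substituting into each constraint:
  (1) 2(8) + 0 + 3(-2) = 10 ✓
  (2) 8 > 6 ✓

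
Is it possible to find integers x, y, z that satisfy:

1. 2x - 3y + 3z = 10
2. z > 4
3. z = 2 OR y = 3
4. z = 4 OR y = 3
Yes

Take x = 2, y = 3, z = 5. Substituting into each constraint:
  (1) 2(2) - 3(3) + 3(5) = 10 ✓
  (2) 5 > 4 ✓
  (3) y = 3, target 3 ✓ (second branch holds)
  (4) y = 3, target 3 ✓ (second branch holds)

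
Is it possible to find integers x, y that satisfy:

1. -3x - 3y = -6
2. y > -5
Yes

Take x = 0, y = 2. Substituting into each constraint:
  (1) -3(0) - 3(2) = -6 ✓
  (2) 2 > -5 ✓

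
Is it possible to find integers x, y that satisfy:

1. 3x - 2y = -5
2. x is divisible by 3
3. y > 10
Yes

Take x = 9, y = 16. Substituting into each constraint:
  (1) 3(9) - 2(16) = -5 ✓
  (2) 9 = 3 × 3, remainder 0 ✓
  (3) 16 > 10 ✓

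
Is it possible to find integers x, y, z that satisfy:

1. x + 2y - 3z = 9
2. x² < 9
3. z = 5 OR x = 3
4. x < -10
No

A contradictory subset is {x² < 9, x < -10}. No integer assignment can satisfy these jointly:

  - x² < 9: restricts x to |x| ≤ 2
  - x < -10: bounds one variable relative to a constant

Direct contradiction: the bounds on x require x ≥ -2 and x ≤ -11 simultaneously, which is empty.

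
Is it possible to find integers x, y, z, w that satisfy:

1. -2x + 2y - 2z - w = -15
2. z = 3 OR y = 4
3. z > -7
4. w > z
Yes

Take x = 0, y = -2, z = 3, w = 5. Substituting into each constraint:
  (1) -2(0) + 2(-2) - 2(3) + (-5) = -15 ✓
  (2) z = 3, target 3 ✓ (first branch holds)
  (3) 3 > -7 ✓
  (4) 5 > 3 ✓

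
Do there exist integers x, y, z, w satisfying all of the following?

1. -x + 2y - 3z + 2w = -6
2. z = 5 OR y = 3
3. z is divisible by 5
Yes

Take x = 1, y = 0, z = 5, w = 5. Substituting into each constraint:
  (1) (-1) + 2(0) - 3(5) + 2(5) = -6 ✓
  (2) z = 5, target 5 ✓ (first branch holds)
  (3) 5 = 5 × 1, remainder 0 ✓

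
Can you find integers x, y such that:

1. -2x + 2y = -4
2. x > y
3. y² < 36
Yes

Take x = 2, y = 0. Substituting into each constraint:
  (1) -2(2) + 2(0) = -4 ✓
  (2) 2 > 0 ✓
  (3) y² = (0)² = 0, and 0 < 36 ✓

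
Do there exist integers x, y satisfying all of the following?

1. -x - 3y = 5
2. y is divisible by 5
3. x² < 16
No

The full constraint system is jointly infeasible over the integers. Each constraint and what it forces:

  - -x - 3y = 5: is a linear equation tying the variables together
  - y is divisible by 5: restricts y to multiples of 5
  - x² < 16: restricts x to |x| ≤ 3

The bounds confine x to {-3, -2, -1, 0, 1, 2, 3}. For each value, substitute into the equation:
  • x = -3: the equation gives -3y = 2, so y would not be an integer.
  • x = -2: the equation forces y = -1, but 5 does not divide -1.
  • x = -1: the equation gives -3y = 4, so y would not be an integer.
  • x = 0: the equation gives -3y = 5, so y would not be an integer.
  • x = 1: the equation forces y = -2, but 5 does not divide -2.
  • x = 2: the equation gives -3y = 7, so y would not be an integer.
  • x = 3: the equation gives -3y = 8, so y would not be an integer.
Every case fails, so no integer solution exists.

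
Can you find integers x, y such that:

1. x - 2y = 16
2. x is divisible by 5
Yes

Take x = 0, y = -8. Substituting into each constraint:
  (1) 0 - 2(-8) = 16 ✓
  (2) 0 = 5 × 0, remainder 0 ✓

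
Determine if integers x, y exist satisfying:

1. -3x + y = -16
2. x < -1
Yes

Take x = -2, y = -22. Substituting into each constraint:
  (1) -3(-2) + (-22) = -16 ✓
  (2) -2 < -1 ✓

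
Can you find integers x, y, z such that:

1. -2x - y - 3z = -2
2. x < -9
Yes

Take x = -11, y = 0, z = 8. Substituting into each constraint:
  (1) -2(-11) + 0 - 3(8) = -2 ✓
  (2) -11 < -9 ✓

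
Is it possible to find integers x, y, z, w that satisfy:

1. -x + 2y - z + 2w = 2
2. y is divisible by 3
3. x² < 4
Yes

Take x = 0, y = 0, z = -2, w = 0. Substituting into each constraint:
  (1) 0 + 2(0) + 2 + 2(0) = 2 ✓
  (2) 0 = 3 × 0, remainder 0 ✓
  (3) x² = (0)² = 0, and 0 < 4 ✓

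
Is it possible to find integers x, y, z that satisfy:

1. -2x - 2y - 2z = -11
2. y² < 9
No

Even the single constraint (-2x - 2y - 2z = -11) is infeasible over the integers.

  - -2x - 2y - 2z = -11: every term on the left is divisible by 2, so the LHS ≡ 0 (mod 2), but the RHS -11 is not — no integer solution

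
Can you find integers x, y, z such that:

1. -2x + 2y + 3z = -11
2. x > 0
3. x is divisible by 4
Yes

Take x = 4, y = 0, z = -1. Substituting into each constraint:
  (1) -2(4) + 2(0) + 3(-1) = -11 ✓
  (2) 4 > 0 ✓
  (3) 4 = 4 × 1, remainder 0 ✓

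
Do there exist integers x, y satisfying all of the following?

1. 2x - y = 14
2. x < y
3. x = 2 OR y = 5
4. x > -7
No

A contradictory subset is {2x - y = 14, x < y, x = 2 OR y = 5}. No integer assignment can satisfy these jointly:

  - 2x - y = 14: is a linear equation tying the variables together
  - x < y: bounds one variable relative to another variable
  - x = 2 OR y = 5: forces a choice: either x = 2 or y = 5

Split on the disjunction (x = 2 OR y = 5):
  • If x = 2: the equation forces y = -10, giving (x, y) = (2, -10), which violates y > x.
  • If y = 5: with y = 5, every remaining term of the linear equation is divisible by 2, so the left side is ≡ 0 (mod 2); but the right side 19 ≡ 1 (mod 2). No integers can satisfy it.
Both branches are infeasible, so the system has no integer solution.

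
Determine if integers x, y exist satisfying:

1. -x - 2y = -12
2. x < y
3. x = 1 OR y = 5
Yes

Take x = 2, y = 5. Substituting into each constraint:
  (1) (-2) - 2(5) = -12 ✓
  (2) 2 < 5 ✓
  (3) y = 5, target 5 ✓ (second branch holds)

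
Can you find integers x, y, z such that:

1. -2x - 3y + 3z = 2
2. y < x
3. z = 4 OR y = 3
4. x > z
Yes

Take x = 14, y = 3, z = 13. Substituting into each constraint:
  (1) -2(14) - 3(3) + 3(13) = 2 ✓
  (2) 3 < 14 ✓
  (3) y = 3, target 3 ✓ (second branch holds)
  (4) 14 > 13 ✓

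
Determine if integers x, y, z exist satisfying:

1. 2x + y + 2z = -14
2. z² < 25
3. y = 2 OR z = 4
Yes

Take x = -7, y = 2, z = -1. Substituting into each constraint:
  (1) 2(-7) + 2 + 2(-1) = -14 ✓
  (2) z² = (-1)² = 1, and 1 < 25 ✓
  (3) y = 2, target 2 ✓ (first branch holds)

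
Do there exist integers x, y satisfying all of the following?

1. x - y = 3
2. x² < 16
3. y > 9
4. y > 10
No

A contradictory subset is {x - y = 3, x² < 16, y > 9}. No integer assignment can satisfy these jointly:

  - x - y = 3: is a linear equation tying the variables together
  - x² < 16: restricts x to |x| ≤ 3
  - y > 9: bounds one variable relative to a constant

Range argument: with x ∈ [-3, 3], y ∈ [10, ∞], the left side of the equation is at most -7, but the right side is 3 > -7. No integer solution exists.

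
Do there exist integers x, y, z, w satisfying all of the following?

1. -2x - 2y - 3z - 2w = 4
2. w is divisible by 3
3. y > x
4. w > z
Yes

Take x = 0, y = 1, z = -2, w = 0. Substituting into each constraint:
  (1) -2(0) - 2(1) - 3(-2) - 2(0) = 4 ✓
  (2) 0 = 3 × 0, remainder 0 ✓
  (3) 1 > 0 ✓
  (4) 0 > -2 ✓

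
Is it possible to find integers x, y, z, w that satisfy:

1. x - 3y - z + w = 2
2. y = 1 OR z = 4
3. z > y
Yes

Take x = 0, y = 0, z = 4, w = 6. Substituting into each constraint:
  (1) 0 - 3(0) + (-4) + 6 = 2 ✓
  (2) z = 4, target 4 ✓ (second branch holds)
  (3) 4 > 0 ✓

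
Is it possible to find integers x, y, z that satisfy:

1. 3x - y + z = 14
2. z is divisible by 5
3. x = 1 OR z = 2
Yes

Take x = 1, y = -6, z = 5. Substituting into each constraint:
  (1) 3(1) + 6 + 5 = 14 ✓
  (2) 5 = 5 × 1, remainder 0 ✓
  (3) x = 1, target 1 ✓ (first branch holds)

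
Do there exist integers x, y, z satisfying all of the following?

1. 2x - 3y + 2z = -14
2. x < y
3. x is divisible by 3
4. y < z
Yes

Take x = -6, y = 4, z = 5. Substituting into each constraint:
  (1) 2(-6) - 3(4) + 2(5) = -14 ✓
  (2) -6 < 4 ✓
  (3) -6 = 3 × -2, remainder 0 ✓
  (4) 4 < 5 ✓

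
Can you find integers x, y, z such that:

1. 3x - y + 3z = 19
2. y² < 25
Yes

Take x = 7, y = 2, z = 0. Substituting into each constraint:
  (1) 3(7) + (-2) + 3(0) = 19 ✓
  (2) y² = (2)² = 4, and 4 < 25 ✓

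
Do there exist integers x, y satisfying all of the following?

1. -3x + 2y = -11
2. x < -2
Yes

Take x = -3, y = -10. Substituting into each constraint:
  (1) -3(-3) + 2(-10) = -11 ✓
  (2) -3 < -2 ✓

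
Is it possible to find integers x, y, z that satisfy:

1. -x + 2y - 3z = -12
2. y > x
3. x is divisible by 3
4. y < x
No

A contradictory subset is {y > x, y < x}. No integer assignment can satisfy these jointly:

  - y > x: bounds one variable relative to another variable
  - y < x: bounds one variable relative to another variable

Direct contradiction: y > x and x > y cannot both hold.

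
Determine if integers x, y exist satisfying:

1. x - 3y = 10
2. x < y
Yes

Take x = -8, y = -6. Substituting into each constraint:
  (1) (-8) - 3(-6) = 10 ✓
  (2) -8 < -6 ✓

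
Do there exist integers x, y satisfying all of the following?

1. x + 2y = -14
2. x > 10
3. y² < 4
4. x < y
No

A contradictory subset is {x + 2y = -14, x > 10, x < y}. No integer assignment can satisfy these jointly:

  - x + 2y = -14: is a linear equation tying the variables together
  - x > 10: bounds one variable relative to a constant
  - x < y: bounds one variable relative to another variable

Propagating the comparison: y > x and x ≥ 11 give y ≥ 12. Range argument: with x ∈ [11, ∞], y ∈ [12, ∞], the left side of the equation is at least 35, but the right side is -14 < 35. No integer solution exists.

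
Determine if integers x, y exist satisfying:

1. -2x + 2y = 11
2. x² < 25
No

Even the single constraint (-2x + 2y = 11) is infeasible over the integers.

  - -2x + 2y = 11: every term on the left is divisible by 2, so the LHS ≡ 0 (mod 2), but the RHS 11 is not — no integer solution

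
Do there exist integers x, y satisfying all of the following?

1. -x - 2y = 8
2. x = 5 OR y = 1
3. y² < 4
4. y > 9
No

A contradictory subset is {-x - 2y = 8, x = 5 OR y = 1, y > 9}. No integer assignment can satisfy these jointly:

  - -x - 2y = 8: is a linear equation tying the variables together
  - x = 5 OR y = 1: forces a choice: either x = 5 or y = 1
  - y > 9: bounds one variable relative to a constant

Split on the disjunction (x = 5 OR y = 1):
  • If x = 5: with x = 5, every remaining term of the linear equation is divisible by 2, so the left side is ≡ 0 (mod 2); but the right side 13 ≡ 1 (mod 2). No integers can satisfy it.
  • If y = 1: this contradicts the bound y ≥ 10.
Both branches are infeasible, so the system has no integer solution.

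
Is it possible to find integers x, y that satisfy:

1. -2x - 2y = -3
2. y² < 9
No

Even the single constraint (-2x - 2y = -3) is infeasible over the integers.

  - -2x - 2y = -3: every term on the left is divisible by 2, so the LHS ≡ 0 (mod 2), but the RHS -3 is not — no integer solution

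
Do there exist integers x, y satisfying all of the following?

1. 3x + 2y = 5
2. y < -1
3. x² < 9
No

The full constraint system is jointly infeasible over the integers. Each constraint and what it forces:

  - 3x + 2y = 5: is a linear equation tying the variables together
  - y < -1: bounds one variable relative to a constant
  - x² < 9: restricts x to |x| ≤ 2

Range argument: with x ∈ [-2, 2], y ∈ [−∞, -2], the left side of the equation is at most 2, but the right side is 5 > 2. No integer solution exists.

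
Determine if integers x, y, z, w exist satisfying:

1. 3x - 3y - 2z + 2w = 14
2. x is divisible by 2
Yes

Take x = 0, y = -4, z = 0, w = 1. Substituting into each constraint:
  (1) 3(0) - 3(-4) - 2(0) + 2(1) = 14 ✓
  (2) 0 = 2 × 0, remainder 0 ✓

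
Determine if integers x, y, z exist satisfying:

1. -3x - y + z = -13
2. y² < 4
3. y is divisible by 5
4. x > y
Yes

Take x = 1, y = 0, z = -10. Substituting into each constraint:
  (1) -3(1) + 0 + (-10) = -13 ✓
  (2) y² = (0)² = 0, and 0 < 4 ✓
  (3) 0 = 5 × 0, remainder 0 ✓
  (4) 1 > 0 ✓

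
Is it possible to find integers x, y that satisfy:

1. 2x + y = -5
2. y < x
Yes

Take x = -1, y = -3. Substituting into each constraint:
  (1) 2(-1) + (-3) = -5 ✓
  (2) -3 < -1 ✓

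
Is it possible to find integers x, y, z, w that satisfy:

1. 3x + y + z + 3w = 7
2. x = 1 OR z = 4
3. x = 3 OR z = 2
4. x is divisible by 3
Yes

Take x = 3, y = 0, z = 4, w = -2. Substituting into each constraint:
  (1) 3(3) + 0 + 4 + 3(-2) = 7 ✓
  (2) z = 4, target 4 ✓ (second branch holds)
  (3) x = 3, target 3 ✓ (first branch holds)
  (4) 3 = 3 × 1, remainder 0 ✓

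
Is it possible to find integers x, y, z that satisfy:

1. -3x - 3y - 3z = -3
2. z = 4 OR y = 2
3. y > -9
Yes

Take x = 0, y = 2, z = -1. Substituting into each constraint:
  (1) -3(0) - 3(2) - 3(-1) = -3 ✓
  (2) y = 2, target 2 ✓ (second branch holds)
  (3) 2 > -9 ✓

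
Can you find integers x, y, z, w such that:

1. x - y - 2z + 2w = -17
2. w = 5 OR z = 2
Yes

Take x = -1, y = 0, z = 2, w = -6. Substituting into each constraint:
  (1) (-1) + 0 - 2(2) + 2(-6) = -17 ✓
  (2) z = 2, target 2 ✓ (second branch holds)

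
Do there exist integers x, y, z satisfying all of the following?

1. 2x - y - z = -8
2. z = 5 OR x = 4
Yes

Take x = -1, y = 1, z = 5. Substituting into each constraint:
  (1) 2(-1) + (-1) + (-5) = -8 ✓
  (2) z = 5, target 5 ✓ (first branch holds)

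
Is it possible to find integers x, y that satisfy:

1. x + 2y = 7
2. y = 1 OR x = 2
Yes

Take x = 5, y = 1. Substituting into each constraint:
  (1) 5 + 2(1) = 7 ✓
  (2) y = 1, target 1 ✓ (first branch holds)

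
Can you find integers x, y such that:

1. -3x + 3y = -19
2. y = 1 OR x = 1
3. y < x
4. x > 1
No

Even the single constraint (-3x + 3y = -19) is infeasible over the integers.

  - -3x + 3y = -19: every term on the left is divisible by 3, so the LHS ≡ 0 (mod 3), but the RHS -19 is not — no integer solution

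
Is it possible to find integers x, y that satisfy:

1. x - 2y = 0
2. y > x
Yes

Take x = -2, y = -1. Substituting into each constraint:
  (1) (-2) - 2(-1) = 0 ✓
  (2) -1 > -2 ✓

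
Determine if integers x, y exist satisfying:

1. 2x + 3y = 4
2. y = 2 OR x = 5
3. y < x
Yes

Take x = 5, y = -2. Substituting into each constraint:
  (1) 2(5) + 3(-2) = 4 ✓
  (2) x = 5, target 5 ✓ (second branch holds)
  (3) -2 < 5 ✓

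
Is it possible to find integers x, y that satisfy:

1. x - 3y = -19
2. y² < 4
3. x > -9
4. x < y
No

A contradictory subset is {x - 3y = -19, y² < 4, x > -9}. No integer assignment can satisfy these jointly:

  - x - 3y = -19: is a linear equation tying the variables together
  - y² < 4: restricts y to |y| ≤ 1
  - x > -9: bounds one variable relative to a constant

Range argument: with x ∈ [-8, ∞], y ∈ [-1, 1], the left side of the equation is at least -11, but the right side is -19 < -11. No integer solution exists.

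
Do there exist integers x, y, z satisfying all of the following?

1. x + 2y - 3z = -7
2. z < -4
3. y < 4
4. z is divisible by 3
Yes

Take x = -25, y = 0, z = -6. Substituting into each constraint:
  (1) (-25) + 2(0) - 3(-6) = -7 ✓
  (2) -6 < -4 ✓
  (3) 0 < 4 ✓
  (4) -6 = 3 × -2, remainder 0 ✓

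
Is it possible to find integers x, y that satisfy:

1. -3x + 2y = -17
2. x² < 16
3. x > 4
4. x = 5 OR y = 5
No

A contradictory subset is {x² < 16, x > 4}. No integer assignment can satisfy these jointly:

  - x² < 16: restricts x to |x| ≤ 3
  - x > 4: bounds one variable relative to a constant

Direct contradiction: the bounds on x require x ≥ 5 and x ≤ 3 simultaneously, which is empty.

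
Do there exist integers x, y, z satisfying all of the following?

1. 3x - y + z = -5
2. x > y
Yes

Take x = 0, y = -1, z = -6. Substituting into each constraint:
  (1) 3(0) + 1 + (-6) = -5 ✓
  (2) 0 > -1 ✓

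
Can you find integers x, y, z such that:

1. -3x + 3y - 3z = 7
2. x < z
No

Even the single constraint (-3x + 3y - 3z = 7) is infeasible over the integers.

  - -3x + 3y - 3z = 7: every term on the left is divisible by 3, so the LHS ≡ 0 (mod 3), but the RHS 7 is not — no integer solution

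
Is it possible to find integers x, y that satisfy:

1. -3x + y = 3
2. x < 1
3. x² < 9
Yes

Take x = -1, y = 0. Substituting into each constraint:
  (1) -3(-1) + 0 = 3 ✓
  (2) -1 < 1 ✓
  (3) x² = (-1)² = 1, and 1 < 9 ✓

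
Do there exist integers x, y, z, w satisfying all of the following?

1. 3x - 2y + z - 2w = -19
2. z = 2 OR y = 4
Yes

Take x = -1, y = 9, z = 2, w = 0. Substituting into each constraint:
  (1) 3(-1) - 2(9) + 2 - 2(0) = -19 ✓
  (2) z = 2, target 2 ✓ (first branch holds)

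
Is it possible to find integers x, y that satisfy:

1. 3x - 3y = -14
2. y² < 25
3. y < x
No

Even the single constraint (3x - 3y = -14) is infeasible over the integers.

  - 3x - 3y = -14: every term on the left is divisible by 3, so the LHS ≡ 0 (mod 3), but the RHS -14 is not — no integer solution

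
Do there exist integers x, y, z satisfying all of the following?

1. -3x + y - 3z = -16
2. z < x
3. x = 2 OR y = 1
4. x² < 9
Yes

Take x = 2, y = -7, z = 1. Substituting into each constraint:
  (1) -3(2) + (-7) - 3(1) = -16 ✓
  (2) 1 < 2 ✓
  (3) x = 2, target 2 ✓ (first branch holds)
  (4) x² = (2)² = 4, and 4 < 9 ✓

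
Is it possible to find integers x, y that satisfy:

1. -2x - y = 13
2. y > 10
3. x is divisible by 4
Yes

Take x = -12, y = 11. Substituting into each constraint:
  (1) -2(-12) + (-11) = 13 ✓
  (2) 11 > 10 ✓
  (3) -12 = 4 × -3, remainder 0 ✓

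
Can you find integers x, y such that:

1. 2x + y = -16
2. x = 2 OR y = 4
Yes

Take x = 2, y = -20. Substituting into each constraint:
  (1) 2(2) + (-20) = -16 ✓
  (2) x = 2, target 2 ✓ (first branch holds)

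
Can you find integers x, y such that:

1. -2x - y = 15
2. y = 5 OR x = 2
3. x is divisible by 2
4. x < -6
Yes

Take x = -10, y = 5. Substituting into each constraint:
  (1) -2(-10) + (-5) = 15 ✓
  (2) y = 5, target 5 ✓ (first branch holds)
  (3) -10 = 2 × -5, remainder 0 ✓
  (4) -10 < -6 ✓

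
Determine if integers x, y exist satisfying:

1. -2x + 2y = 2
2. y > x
Yes

Take x = -1, y = 0. Substituting into each constraint:
  (1) -2(-1) + 2(0) = 2 ✓
  (2) 0 > -1 ✓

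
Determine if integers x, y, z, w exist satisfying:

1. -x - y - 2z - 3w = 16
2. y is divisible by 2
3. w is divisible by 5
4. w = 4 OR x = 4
Yes

Take x = 4, y = -52, z = 1, w = 10. Substituting into each constraint:
  (1) (-4) + 52 - 2(1) - 3(10) = 16 ✓
  (2) -52 = 2 × -26, remainder 0 ✓
  (3) 10 = 5 × 2, remainder 0 ✓
  (4) x = 4, target 4 ✓ (second branch holds)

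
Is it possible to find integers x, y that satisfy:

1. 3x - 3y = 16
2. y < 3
No

Even the single constraint (3x - 3y = 16) is infeasible over the integers.

  - 3x - 3y = 16: every term on the left is divisible by 3, so the LHS ≡ 0 (mod 3), but the RHS 16 is not — no integer solution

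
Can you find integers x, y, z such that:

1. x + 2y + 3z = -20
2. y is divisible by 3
Yes

Take x = 1, y = 0, z = -7. Substituting into each constraint:
  (1) 1 + 2(0) + 3(-7) = -20 ✓
  (2) 0 = 3 × 0, remainder 0 ✓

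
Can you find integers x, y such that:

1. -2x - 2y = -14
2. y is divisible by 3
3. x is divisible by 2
Yes

Take x = -2, y = 9. Substituting into each constraint:
  (1) -2(-2) - 2(9) = -14 ✓
  (2) 9 = 3 × 3, remainder 0 ✓
  (3) -2 = 2 × -1, remainder 0 ✓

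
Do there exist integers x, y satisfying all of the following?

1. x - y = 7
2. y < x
Yes

Take x = 7, y = 0. Substituting into each constraint:
  (1) 7 + 0 = 7 ✓
  (2) 0 < 7 ✓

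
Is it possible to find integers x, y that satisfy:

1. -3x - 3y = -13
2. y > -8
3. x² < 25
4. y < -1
No

Even the single constraint (-3x - 3y = -13) is infeasible over the integers.

  - -3x - 3y = -13: every term on the left is divisible by 3, so the LHS ≡ 0 (mod 3), but the RHS -13 is not — no integer solution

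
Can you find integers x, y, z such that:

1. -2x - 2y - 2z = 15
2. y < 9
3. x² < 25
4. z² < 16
No

Even the single constraint (-2x - 2y - 2z = 15) is infeasible over the integers.

  - -2x - 2y - 2z = 15: every term on the left is divisible by 2, so the LHS ≡ 0 (mod 2), but the RHS 15 is not — no integer solution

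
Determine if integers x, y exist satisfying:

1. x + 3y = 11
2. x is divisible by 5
Yes

Take x = 5, y = 2. Substituting into each constraint:
  (1) 5 + 3(2) = 11 ✓
  (2) 5 = 5 × 1, remainder 0 ✓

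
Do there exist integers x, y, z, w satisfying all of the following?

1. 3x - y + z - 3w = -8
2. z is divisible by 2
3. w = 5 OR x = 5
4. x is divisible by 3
Yes

Take x = 6, y = 11, z = 0, w = 5. Substituting into each constraint:
  (1) 3(6) + (-11) + 0 - 3(5) = -8 ✓
  (2) 0 = 2 × 0, remainder 0 ✓
  (3) w = 5, target 5 ✓ (first branch holds)
  (4) 6 = 3 × 2, remainder 0 ✓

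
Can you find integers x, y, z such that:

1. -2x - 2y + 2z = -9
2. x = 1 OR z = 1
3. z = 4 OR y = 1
No

Even the single constraint (-2x - 2y + 2z = -9) is infeasible over the integers.

  - -2x - 2y + 2z = -9: every term on the left is divisible by 2, so the LHS ≡ 0 (mod 2), but the RHS -9 is not — no integer solution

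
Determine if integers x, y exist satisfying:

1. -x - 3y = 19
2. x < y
Yes

Take x = -7, y = -4. Substituting into each constraint:
  (1) 7 - 3(-4) = 19 ✓
  (2) -7 < -4 ✓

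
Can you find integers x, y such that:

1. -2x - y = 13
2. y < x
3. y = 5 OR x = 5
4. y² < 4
No

The full constraint system is jointly infeasible over the integers. Each constraint and what it forces:

  - -2x - y = 13: is a linear equation tying the variables together
  - y < x: bounds one variable relative to another variable
  - y = 5 OR x = 5: forces a choice: either y = 5 or x = 5
  - y² < 4: restricts y to |y| ≤ 1

Split on the disjunction (y = 5 OR x = 5):
  • If y = 5: this contradicts y² < 4, which requires |y| ≤ 1.
  • If x = 5: the equation forces y = -23, but y² < 4 requires |y| ≤ 1.
Both branches are infeasible, so the system has no integer solution.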